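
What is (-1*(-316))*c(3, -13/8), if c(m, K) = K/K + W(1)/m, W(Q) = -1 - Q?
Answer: 316/3 ≈ 105.33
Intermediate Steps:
c(m, K) = 1 - 2/m (c(m, K) = K/K + (-1 - 1*1)/m = 1 + (-1 - 1)/m = 1 - 2/m)
(-1*(-316))*c(3, -13/8) = (-1*(-316))*((-2 + 3)/3) = 316*((⅓)*1) = 316*(⅓) = 316/3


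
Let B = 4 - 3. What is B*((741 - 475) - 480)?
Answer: -214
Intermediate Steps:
B = 1
B*((741 - 475) - 480) = 1*((741 - 475) - 480) = 1*(266 - 480) = 1*(-214) = -214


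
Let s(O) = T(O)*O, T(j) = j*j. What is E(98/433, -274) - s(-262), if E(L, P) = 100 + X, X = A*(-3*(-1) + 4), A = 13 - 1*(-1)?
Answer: 17984926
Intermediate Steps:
T(j) = j²
A = 14 (A = 13 + 1 = 14)
X = 98 (X = 14*(-3*(-1) + 4) = 14*(3 + 4) = 14*7 = 98)
s(O) = O³ (s(O) = O²*O = O³)
E(L, P) = 198 (E(L, P) = 100 + 98 = 198)
E(98/433, -274) - s(-262) = 198 - 1*(-262)³ = 198 - 1*(-17984728) = 198 + 17984728 = 17984926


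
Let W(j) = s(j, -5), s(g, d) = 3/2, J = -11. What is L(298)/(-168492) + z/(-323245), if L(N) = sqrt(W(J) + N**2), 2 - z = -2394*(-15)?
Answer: 35908/323245 - sqrt(355222)/336984 ≈ 0.10932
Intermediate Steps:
s(g, d) = 3/2 (s(g, d) = 3*(1/2) = 3/2)
z = -35908 (z = 2 - (-2394)*(-15) = 2 - 1*35910 = 2 - 35910 = -35908)
W(j) = 3/2
L(N) = sqrt(3/2 + N**2)
L(298)/(-168492) + z/(-323245) = (sqrt(6 + 4*298**2)/2)/(-168492) - 35908/(-323245) = (sqrt(6 + 4*88804)/2)*(-1/168492) - 35908*(-1/323245) = (sqrt(6 + 355216)/2)*(-1/168492) + 35908/323245 = (sqrt(355222)/2)*(-1/168492) + 35908/323245 = -sqrt(355222)/336984 + 35908/323245 = 35908/323245 - sqrt(355222)/336984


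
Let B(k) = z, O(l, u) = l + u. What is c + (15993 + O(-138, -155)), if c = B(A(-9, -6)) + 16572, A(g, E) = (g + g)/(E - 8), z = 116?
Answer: 32388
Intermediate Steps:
A(g, E) = 2*g/(-8 + E) (A(g, E) = (2*g)/(-8 + E) = 2*g/(-8 + E))
B(k) = 116
c = 16688 (c = 116 + 16572 = 16688)
c + (15993 + O(-138, -155)) = 16688 + (15993 + (-138 - 155)) = 16688 + (15993 - 293) = 16688 + 15700 = 32388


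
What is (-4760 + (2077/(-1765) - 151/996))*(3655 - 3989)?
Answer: 1397811644369/878970 ≈ 1.5903e+6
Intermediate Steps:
(-4760 + (2077/(-1765) - 151/996))*(3655 - 3989) = (-4760 + (2077*(-1/1765) - 151*1/996))*(-334) = (-4760 + (-2077/1765 - 151/996))*(-334) = (-4760 - 2335207/1757940)*(-334) = -8370129607/1757940*(-334) = 1397811644369/878970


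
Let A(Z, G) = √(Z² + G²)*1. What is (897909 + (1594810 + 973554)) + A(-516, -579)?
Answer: 3466273 + 3*√66833 ≈ 3.4670e+6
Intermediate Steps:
A(Z, G) = √(G² + Z²) (A(Z, G) = √(G² + Z²)*1 = √(G² + Z²))
(897909 + (1594810 + 973554)) + A(-516, -579) = (897909 + (1594810 + 973554)) + √((-579)² + (-516)²) = (897909 + 2568364) + √(335241 + 266256) = 3466273 + √601497 = 3466273 + 3*√66833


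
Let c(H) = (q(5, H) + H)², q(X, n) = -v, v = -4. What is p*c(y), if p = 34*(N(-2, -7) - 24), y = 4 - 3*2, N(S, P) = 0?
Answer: -3264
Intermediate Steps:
q(X, n) = 4 (q(X, n) = -1*(-4) = 4)
y = -2 (y = 4 - 6 = -2)
c(H) = (4 + H)²
p = -816 (p = 34*(0 - 24) = 34*(-24) = -816)
p*c(y) = -816*(4 - 2)² = -816*2² = -816*4 = -3264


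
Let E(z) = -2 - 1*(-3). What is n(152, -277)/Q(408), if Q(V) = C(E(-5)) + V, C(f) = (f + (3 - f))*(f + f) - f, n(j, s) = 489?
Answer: 489/413 ≈ 1.1840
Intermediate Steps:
E(z) = 1 (E(z) = -2 + 3 = 1)
C(f) = 5*f (C(f) = 3*(2*f) - f = 6*f - f = 5*f)
Q(V) = 5 + V (Q(V) = 5*1 + V = 5 + V)
n(152, -277)/Q(408) = 489/(5 + 408) = 489/413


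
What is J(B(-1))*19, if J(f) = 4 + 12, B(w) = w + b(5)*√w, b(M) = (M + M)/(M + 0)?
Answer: 304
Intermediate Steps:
b(M) = 2 (b(M) = (2*M)/M = 2)
B(w) = w + 2*√w
J(f) = 16
J(B(-1))*19 = 16*19 = 304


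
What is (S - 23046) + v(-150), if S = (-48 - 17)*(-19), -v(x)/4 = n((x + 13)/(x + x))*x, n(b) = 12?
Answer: -14611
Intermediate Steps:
v(x) = -48*x
S = 1235 (S = -65*(-19) = 1235)
(S - 23046) + v(-150) = (1235 - 23046) - 48*(-150) = -21811 + 7200 = -14611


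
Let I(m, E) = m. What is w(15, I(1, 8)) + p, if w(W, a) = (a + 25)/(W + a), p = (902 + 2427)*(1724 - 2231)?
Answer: -13502411/8 ≈ -1.6878e+6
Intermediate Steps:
p = -1687803 (p = 3329*(-507) = -1687803)
w(W, a) = (25 + a)/(W + a)
w(15, I(1, 8)) + p = (25 + 1)/(15 + 1) - 1687803 = 26/16 - 1687803 = (1/16)*26 - 1687803 = 13/8 - 1687803 = -13502411/8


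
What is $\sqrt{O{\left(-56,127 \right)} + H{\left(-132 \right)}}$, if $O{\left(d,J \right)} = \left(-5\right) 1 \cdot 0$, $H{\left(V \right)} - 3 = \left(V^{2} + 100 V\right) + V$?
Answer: $3 \sqrt{455} \approx 63.992$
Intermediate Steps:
$H{\left(V \right)} = 3 + V^{2} + 101 V$ ($H{\left(V \right)} = 3 + \left(\left(V^{2} + 100 V\right) + V\right) = 3 + \left(V^{2} + 101 V\right) = 3 + V^{2} + 101 V$)
$O{\left(d,J \right)} = 0$ ($O{\left(d,J \right)} = \left(-5\right) 0 = 0$)
$\sqrt{O{\left(-56,127 \right)} + H{\left(-132 \right)}} = \sqrt{0 + \left(3 + \left(-132\right)^{2} + 101 \left(-132\right)\right)} = \sqrt{0 + \left(3 + 17424 - 13332\right)} = \sqrt{0 + 4095} = \sqrt{4095} = 3 \sqrt{455}$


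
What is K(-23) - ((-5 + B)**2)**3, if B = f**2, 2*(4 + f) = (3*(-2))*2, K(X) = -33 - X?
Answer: -735091890635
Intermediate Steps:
f = -10 (f = -4 + ((3*(-2))*2)/2 = -4 + (-6*2)/2 = -4 + (1/2)*(-12) = -4 - 6 = -10)
B = 100 (B = (-10)**2 = 100)
K(-23) - ((-5 + B)**2)**3 = (-33 - 1*(-23)) - ((-5 + 100)**2)**3 = (-33 + 23) - (95**2)**3 = -10 - 1*9025**3 = -10 - 1*735091890625 = -10 - 735091890625 = -735091890635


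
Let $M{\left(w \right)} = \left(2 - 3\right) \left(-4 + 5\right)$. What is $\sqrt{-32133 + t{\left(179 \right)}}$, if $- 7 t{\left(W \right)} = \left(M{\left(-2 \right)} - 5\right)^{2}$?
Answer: $\frac{i \sqrt{1574769}}{7} \approx 179.27 i$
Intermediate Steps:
$M{\left(w \right)} = -1$ ($M{\left(w \right)} = \left(-1\right) 1 = -1$)
$t{\left(W \right)} = - \frac{36}{7}$ ($t{\left(W \right)} = - \frac{\left(-1 - 5\right)^{2}}{7} = - \frac{\left(-6\right)^{2}}{7} = \left(- \frac{1}{7}\right) 36 = - \frac{36}{7}$)
$\sqrt{-32133 + t{\left(179 \right)}} = \sqrt{-32133 - \frac{36}{7}} = \sqrt{- \frac{224967}{7}} = \frac{i \sqrt{1574769}}{7}$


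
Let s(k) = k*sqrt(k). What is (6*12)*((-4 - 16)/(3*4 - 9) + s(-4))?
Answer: -480 - 576*I ≈ -480.0 - 576.0*I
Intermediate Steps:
s(k) = k**(3/2)
(6*12)*((-4 - 16)/(3*4 - 9) + s(-4)) = (6*12)*((-4 - 16)/(3*4 - 9) + (-4)**(3/2)) = 72*(-20/(12 - 9) - 8*I) = 72*(-20/3 - 8*I) = -480 - 576*I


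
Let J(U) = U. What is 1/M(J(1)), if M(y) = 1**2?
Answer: 1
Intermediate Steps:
M(y) = 1
1/M(J(1)) = 1/1 = 1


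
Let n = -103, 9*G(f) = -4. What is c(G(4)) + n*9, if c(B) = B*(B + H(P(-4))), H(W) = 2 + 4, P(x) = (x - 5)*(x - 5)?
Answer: -75287/81 ≈ -929.47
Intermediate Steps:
G(f) = -4/9 (G(f) = (1/9)*(-4) = -4/9)
P(x) = (-5 + x)**2 (P(x) = (-5 + x)*(-5 + x) = (-5 + x)**2)
H(W) = 6
c(B) = B*(6 + B) (c(B) = B*(B + 6) = B*(6 + B))
c(G(4)) + n*9 = -4*(6 - 4/9)/9 - 103*9 = -4/9*50/9 - 927 = -200/81 - 927 = -75287/81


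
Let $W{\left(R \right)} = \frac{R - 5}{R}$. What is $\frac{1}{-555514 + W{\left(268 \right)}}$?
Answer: $- \frac{268}{148877489} \approx -1.8001 \cdot 10^{-6}$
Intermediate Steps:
$W{\left(R \right)} = \frac{-5 + R}{R}$
$\frac{1}{-555514 + W{\left(268 \right)}} = \frac{1}{-555514 + \frac{-5 + 268}{268}} = \frac{1}{-555514 + \frac{1}{268} \cdot 263} = \frac{1}{-555514 + \frac{263}{268}} = \frac{1}{- \frac{148877489}{268}} = - \frac{268}{148877489}$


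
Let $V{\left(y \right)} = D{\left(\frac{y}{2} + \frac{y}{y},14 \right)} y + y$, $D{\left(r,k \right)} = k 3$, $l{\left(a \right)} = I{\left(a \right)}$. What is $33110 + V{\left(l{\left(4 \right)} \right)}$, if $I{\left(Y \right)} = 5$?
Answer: $33325$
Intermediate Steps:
$l{\left(a \right)} = 5$
$D{\left(r,k \right)} = 3 k$
$V{\left(y \right)} = 43 y$ ($V{\left(y \right)} = 3 \cdot 14 y + y = 42 y + y = 43 y$)
$33110 + V{\left(l{\left(4 \right)} \right)} = 33110 + 43 \cdot 5 = 33110 + 215 = 33325$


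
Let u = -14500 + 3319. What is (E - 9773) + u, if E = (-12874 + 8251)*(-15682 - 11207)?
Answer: 124286893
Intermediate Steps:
u = -11181
E = 124307847 (E = -4623*(-26889) = 124307847)
(E - 9773) + u = (124307847 - 9773) - 11181 = 124298074 - 11181 = 124286893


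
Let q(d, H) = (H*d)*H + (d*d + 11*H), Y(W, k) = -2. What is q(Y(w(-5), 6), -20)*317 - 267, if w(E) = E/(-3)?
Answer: -322339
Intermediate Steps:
w(E) = -E/3 (w(E) = E*(-⅓) = -E/3)
q(d, H) = d² + 11*H + d*H² (q(d, H) = d*H² + (d² + 11*H) = d² + 11*H + d*H²)
q(Y(w(-5), 6), -20)*317 - 267 = ((-2)² + 11*(-20) - 2*(-20)²)*317 - 267 = (4 - 220 - 2*400)*317 - 267 = (4 - 220 - 800)*317 - 267 = -1016*317 - 267 = -322072 - 267 = -322339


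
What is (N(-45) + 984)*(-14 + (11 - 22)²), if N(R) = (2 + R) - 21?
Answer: 98440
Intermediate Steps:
N(R) = -19 + R
(N(-45) + 984)*(-14 + (11 - 22)²) = ((-19 - 45) + 984)*(-14 + (11 - 22)²) = (-64 + 984)*(-14 + (-11)²) = 920*(-14 + 121) = 920*107 = 98440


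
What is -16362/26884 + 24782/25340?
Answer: 15726638/42577535 ≈ 0.36936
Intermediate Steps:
-16362/26884 + 24782/25340 = -16362*1/26884 + 24782*(1/25340) = -8181/13442 + 12391/12670 = 15726638/42577535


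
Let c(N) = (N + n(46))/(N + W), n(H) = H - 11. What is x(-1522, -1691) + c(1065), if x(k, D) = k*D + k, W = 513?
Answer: 2029450570/789 ≈ 2.5722e+6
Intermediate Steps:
x(k, D) = k + D*k (x(k, D) = D*k + k = k + D*k)
n(H) = -11 + H
c(N) = (35 + N)/(513 + N) (c(N) = (N + (-11 + 46))/(N + 513) = (N + 35)/(513 + N) = (35 + N)/(513 + N))
x(-1522, -1691) + c(1065) = -1522*(1 - 1691) + (35 + 1065)/(513 + 1065) = -1522*(-1690) + 1100/1578 = 2572180 + (1/1578)*1100 = 2572180 + 550/789 = 2029450570/789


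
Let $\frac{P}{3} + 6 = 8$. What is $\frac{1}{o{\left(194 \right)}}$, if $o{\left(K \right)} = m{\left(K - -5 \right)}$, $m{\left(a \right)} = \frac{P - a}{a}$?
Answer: $- \frac{199}{193} \approx -1.0311$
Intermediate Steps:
$P = 6$ ($P = -18 + 3 \cdot 8 = -18 + 24 = 6$)
$m{\left(a \right)} = \frac{6 - a}{a}$
$o{\left(K \right)} = \frac{1 - K}{5 + K}$ ($o{\left(K \right)} = \frac{6 - \left(K - -5\right)}{K - -5} = \frac{6 - \left(K + 5\right)}{K + 5} = \frac{6 - \left(5 + K\right)}{5 + K} = \frac{1 - K}{5 + K}$)
$\frac{1}{o{\left(194 \right)}} = \frac{1}{\frac{1}{5 + 194} \left(1 - 194\right)} = \frac{1}{\frac{1}{199} \left(1 - 194\right)} = \frac{1}{\frac{1}{199} \left(-193\right)} = \frac{1}{- \frac{193}{199}} = - \frac{199}{193}$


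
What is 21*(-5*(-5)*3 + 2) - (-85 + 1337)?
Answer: 365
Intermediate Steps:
21*(-5*(-5)*3 + 2) - (-85 + 1337) = 21*(25*3 + 2) - 1*1252 = 21*(75 + 2) - 1252 = 21*77 - 1252 = 1617 - 1252 = 365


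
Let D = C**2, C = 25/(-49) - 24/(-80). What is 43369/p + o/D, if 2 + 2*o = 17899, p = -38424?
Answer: 82554842974679/407640216 ≈ 2.0252e+5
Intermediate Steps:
C = -103/490 (C = 25*(-1/49) - 24*(-1/80) = -25/49 + 3/10 = -103/490 ≈ -0.21020)
o = 17897/2 (o = -1 + (1/2)*17899 = -1 + 17899/2 = 17897/2 ≈ 8948.5)
D = 10609/240100 (D = (-103/490)**2 = 10609/240100 ≈ 0.044186)
43369/p + o/D = 43369/(-38424) + 17897/(2*(10609/240100)) = 43369*(-1/38424) + (17897/2)*(240100/10609) = -43369/38424 + 2148534850/10609 = 82554842974679/407640216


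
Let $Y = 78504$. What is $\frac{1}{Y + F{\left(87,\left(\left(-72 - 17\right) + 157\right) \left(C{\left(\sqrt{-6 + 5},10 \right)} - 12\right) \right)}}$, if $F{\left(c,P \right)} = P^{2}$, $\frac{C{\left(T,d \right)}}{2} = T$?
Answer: $\frac{90733}{72017654600} + \frac{3468 i}{9002206825} \approx 1.2599 \cdot 10^{-6} + 3.8524 \cdot 10^{-7} i$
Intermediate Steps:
$C{\left(T,d \right)} = 2 T$
$\frac{1}{Y + F{\left(87,\left(\left(-72 - 17\right) + 157\right) \left(C{\left(\sqrt{-6 + 5},10 \right)} - 12\right) \right)}} = \frac{1}{78504 + \left(\left(\left(-72 - 17\right) + 157\right) \left(2 \sqrt{-6 + 5} - 12\right)\right)^{2}} = \frac{1}{78504 + \left(\left(-89 + 157\right) \left(2 \sqrt{-1} - 12\right)\right)^{2}} = \frac{1}{78504 + \left(68 \left(2 i - 12\right)\right)^{2}} = \frac{1}{78504 + \left(68 \left(-12 + 2 i\right)\right)^{2}} = \frac{1}{78504 + \left(-816 + 136 i\right)^{2}}$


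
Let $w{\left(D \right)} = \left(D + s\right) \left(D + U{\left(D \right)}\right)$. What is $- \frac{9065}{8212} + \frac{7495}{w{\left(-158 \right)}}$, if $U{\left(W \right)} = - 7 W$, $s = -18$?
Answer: $- \frac{393506515}{342538944} \approx -1.1488$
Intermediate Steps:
$w{\left(D \right)} = - 6 D \left(-18 + D\right)$ ($w{\left(D \right)} = \left(D - 18\right) \left(D - 7 D\right) = \left(-18 + D\right) \left(- 6 D\right) = - 6 D \left(-18 + D\right)$)
$- \frac{9065}{8212} + \frac{7495}{w{\left(-158 \right)}} = - \frac{9065}{8212} + \frac{7495}{6 \left(-158\right) \left(18 - -158\right)} = \left(-9065\right) \frac{1}{8212} + \frac{7495}{6 \left(-158\right) \left(18 + 158\right)} = - \frac{9065}{8212} + \frac{7495}{6 \left(-158\right) 176} = - \frac{9065}{8212} + \frac{7495}{-166848} = - \frac{9065}{8212} + 7495 \left(- \frac{1}{166848}\right) = - \frac{9065}{8212} - \frac{7495}{166848} = - \frac{393506515}{342538944}$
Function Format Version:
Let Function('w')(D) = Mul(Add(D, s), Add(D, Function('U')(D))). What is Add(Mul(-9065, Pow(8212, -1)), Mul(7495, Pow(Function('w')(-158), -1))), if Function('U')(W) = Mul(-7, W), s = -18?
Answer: Rational(-393506515, 342538944) ≈ -1.1488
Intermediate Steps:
Function('w')(D) = Mul(-6, D, Add(-18, D)) (Function('w')(D) = Mul(Add(D, -18), Add(D, Mul(-7, D))) = Mul(Add(-18, D), Mul(-6, D)) = Mul(-6, D, Add(-18, D)))
Add(Mul(-9065, Pow(8212, -1)), Mul(7495, Pow(Function('w')(-158), -1))) = Add(Mul(-9065, Pow(8212, -1)), Mul(7495, Pow(Mul(6, -158, Add(18, Mul(-1, -158))), -1))) = Add(Mul(-9065, Rational(1, 8212)), Mul(7495, Pow(Mul(6, -158, Add(18, 158)), -1))) = Add(Rational(-9065, 8212), Mul(7495, Pow(Mul(6, -158, 176), -1))) = Add(Rational(-9065, 8212), Mul(7495, Pow(-166848, -1))) = Add(Rational(-9065, 8212), Mul(7495, Rational(-1, 166848))) = Add(Rational(-9065, 8212), Rational(-7495, 166848)) = Rational(-393506515, 342538944)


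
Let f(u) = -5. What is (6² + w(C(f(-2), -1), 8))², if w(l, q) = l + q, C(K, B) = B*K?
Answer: 2401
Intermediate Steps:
(6² + w(C(f(-2), -1), 8))² = (6² + (-1*(-5) + 8))² = (36 + (5 + 8))² = (36 + 13)² = 49² = 2401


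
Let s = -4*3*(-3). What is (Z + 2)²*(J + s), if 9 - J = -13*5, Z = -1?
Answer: 110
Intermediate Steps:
s = 36 (s = -12*(-3) = 36)
J = 74 (J = 9 - (-13)*5 = 9 - 1*(-65) = 9 + 65 = 74)
(Z + 2)²*(J + s) = (-1 + 2)²*(74 + 36) = 1²*110 = 1*110 = 110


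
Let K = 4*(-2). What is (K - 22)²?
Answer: 900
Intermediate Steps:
K = -8
(K - 22)² = (-8 - 22)² = (-30)² = 900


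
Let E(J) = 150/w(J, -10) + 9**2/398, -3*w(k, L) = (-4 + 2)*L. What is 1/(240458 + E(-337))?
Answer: 199/47846705 ≈ 4.1591e-6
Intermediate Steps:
w(k, L) = 2*L/3 (w(k, L) = -(-4 + 2)*L/3 = -(-2)*L/3 = 2*L/3)
E(J) = -4437/199 (E(J) = 150/(((2/3)*(-10))) + 9**2/398 = 150/(-20/3) + 81*(1/398) = 150*(-3/20) + 81/398 = -45/2 + 81/398 = -4437/199)
1/(240458 + E(-337)) = 1/(240458 - 4437/199) = 1/(47846705/199) = 199/47846705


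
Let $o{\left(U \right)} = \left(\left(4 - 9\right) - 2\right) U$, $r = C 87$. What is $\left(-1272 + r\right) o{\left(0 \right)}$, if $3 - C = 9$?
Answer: $0$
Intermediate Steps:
$C = -6$ ($C = 3 - 9 = -6$)
$r = -522$ ($r = \left(-6\right) 87 = -522$)
$o{\left(U \right)} = - 7 U$ ($o{\left(U \right)} = \left(-5 - 2\right) U = - 7 U$)
$\left(-1272 + r\right) o{\left(0 \right)} = \left(-1272 - 522\right) \left(\left(-7\right) 0\right) = \left(-1794\right) 0 = 0$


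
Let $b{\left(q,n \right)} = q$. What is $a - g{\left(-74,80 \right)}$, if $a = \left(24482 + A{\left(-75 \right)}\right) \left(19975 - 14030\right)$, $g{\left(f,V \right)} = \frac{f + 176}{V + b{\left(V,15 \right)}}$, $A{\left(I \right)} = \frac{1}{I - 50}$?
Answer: $\frac{58218176721}{400} \approx 1.4555 \cdot 10^{8}$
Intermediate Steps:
$A{\left(I \right)} = \frac{1}{-50 + I}$
$g{\left(f,V \right)} = \frac{176 + f}{2 V}$ ($g{\left(f,V \right)} = \frac{f + 176}{V + V} = \frac{176 + f}{2 V}$)
$a = \frac{3638636061}{25}$ ($a = \left(24482 + \frac{1}{-50 - 75}\right) \left(19975 - 14030\right) = \left(24482 + \frac{1}{-125}\right) 5945 = \left(24482 - \frac{1}{125}\right) 5945 = \frac{3060249}{125} \cdot 5945 = \frac{3638636061}{25} \approx 1.4555 \cdot 10^{8}$)
$a - g{\left(-74,80 \right)} = \frac{3638636061}{25} - \frac{176 - 74}{2 \cdot 80} = \frac{3638636061}{25} - \frac{1}{2} \cdot \frac{1}{80} \cdot 102 = \frac{3638636061}{25} - \frac{51}{80} = \frac{58218176721}{400}$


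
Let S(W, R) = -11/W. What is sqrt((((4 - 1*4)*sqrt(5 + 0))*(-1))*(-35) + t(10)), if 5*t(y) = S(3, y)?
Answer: I*sqrt(165)/15 ≈ 0.85635*I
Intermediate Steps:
t(y) = -11/15 (t(y) = (-11/3)/5 = (-11*1/3)/5 = (1/5)*(-11/3) = -11/15)
sqrt((((4 - 1*4)*sqrt(5 + 0))*(-1))*(-35) + t(10)) = sqrt((((4 - 1*4)*sqrt(5 + 0))*(-1))*(-35) - 11/15) = sqrt((((4 - 4)*sqrt(5))*(-1))*(-35) - 11/15) = sqrt(((0*sqrt(5))*(-1))*(-35) - 11/15) = sqrt((0*(-1))*(-35) - 11/15) = sqrt(0*(-35) - 11/15) = sqrt(0 - 11/15) = sqrt(-11/15) = I*sqrt(165)/15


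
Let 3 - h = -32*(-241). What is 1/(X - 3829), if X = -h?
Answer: 1/3880 ≈ 0.00025773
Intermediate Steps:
h = -7709 (h = 3 - (-32)*(-241) = 3 - 1*7712 = 3 - 7712 = -7709)
X = 7709 (X = -1*(-7709) = 7709)
1/(X - 3829) = 1/(7709 - 3829) = 1/3880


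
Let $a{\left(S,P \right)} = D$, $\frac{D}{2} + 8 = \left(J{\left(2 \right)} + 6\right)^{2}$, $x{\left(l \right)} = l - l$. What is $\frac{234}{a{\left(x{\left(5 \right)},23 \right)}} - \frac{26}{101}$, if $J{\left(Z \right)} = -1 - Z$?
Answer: $\frac{11791}{101} \approx 116.74$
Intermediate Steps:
$x{\left(l \right)} = 0$
$D = 2$ ($D = -16 + 2 \left(\left(-1 - 2\right) + 6\right)^{2} = -16 + 2 \left(-3 + 6\right)^{2} = -16 + 2 \cdot 3^{2} = -16 + 2 \cdot 9 = -16 + 18 = 2$)
$a{\left(S,P \right)} = 2$
$\frac{234}{a{\left(x{\left(5 \right)},23 \right)}} - \frac{26}{101} = \frac{234}{2} - \frac{26}{101} = 234 \cdot \frac{1}{2} - \frac{26}{101} = 117 - \frac{26}{101} = \frac{11791}{101}$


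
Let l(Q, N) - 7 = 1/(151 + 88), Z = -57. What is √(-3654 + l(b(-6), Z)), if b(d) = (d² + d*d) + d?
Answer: 12*I*√1446667/239 ≈ 60.39*I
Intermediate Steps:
b(d) = d + 2*d² (b(d) = (d² + d²) + d = 2*d² + d = d + 2*d²)
l(Q, N) = 1674/239 (l(Q, N) = 7 + 1/(151 + 88) = 7 + 1/239 = 1674/239)
√(-3654 + l(b(-6), Z)) = √(-3654 + 1674/239) = √(-871632/239) = 12*I*√1446667/239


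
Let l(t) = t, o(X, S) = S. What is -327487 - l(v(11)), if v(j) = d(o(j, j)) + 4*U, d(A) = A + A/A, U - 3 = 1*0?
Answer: -327511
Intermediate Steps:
U = 3 (U = 3 + 1*0 = 3 + 0 = 3)
d(A) = 1 + A (d(A) = A + 1 = 1 + A)
v(j) = 13 + j (v(j) = (1 + j) + 4*3 = (1 + j) + 12 = 13 + j)
-327487 - l(v(11)) = -327487 - (13 + 11) = -327487 - 1*24 = -327487 - 24 = -327511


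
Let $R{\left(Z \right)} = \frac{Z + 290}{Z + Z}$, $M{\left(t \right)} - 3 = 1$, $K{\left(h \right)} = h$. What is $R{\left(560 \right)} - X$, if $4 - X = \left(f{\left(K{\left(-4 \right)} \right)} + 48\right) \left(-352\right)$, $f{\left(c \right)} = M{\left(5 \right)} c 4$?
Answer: $\frac{630421}{112} \approx 5628.8$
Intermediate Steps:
$M{\left(t \right)} = 4$ ($M{\left(t \right)} = 3 + 1 = 4$)
$f{\left(c \right)} = 16 c$ ($f{\left(c \right)} = 4 c 4 = 16 c$)
$R{\left(Z \right)} = \frac{290 + Z}{2 Z}$
$X = -5628$ ($X = 4 - \left(16 \left(-4\right) + 48\right) \left(-352\right) = 4 - \left(-64 + 48\right) \left(-352\right) = 4 - \left(-16\right) \left(-352\right) = 4 - 5632 = -5628$)
$R{\left(560 \right)} - X = \frac{290 + 560}{2 \cdot 560} - -5628 = \frac{1}{2} \cdot \frac{1}{560} \cdot 850 + 5628 = \frac{85}{112} + 5628 = \frac{630421}{112}$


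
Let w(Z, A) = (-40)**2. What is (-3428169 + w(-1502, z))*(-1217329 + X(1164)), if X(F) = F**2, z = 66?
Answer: -471382817623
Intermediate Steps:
w(Z, A) = 1600
(-3428169 + w(-1502, z))*(-1217329 + X(1164)) = (-3428169 + 1600)*(-1217329 + 1164**2) = -3426569*(-1217329 + 1354896) = -3426569*137567 = -471382817623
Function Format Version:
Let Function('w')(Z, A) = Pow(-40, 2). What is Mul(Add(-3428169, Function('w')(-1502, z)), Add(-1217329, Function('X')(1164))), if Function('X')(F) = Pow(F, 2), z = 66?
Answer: -471382817623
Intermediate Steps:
Function('w')(Z, A) = 1600
Mul(Add(-3428169, Function('w')(-1502, z)), Add(-1217329, Function('X')(1164))) = Mul(Add(-3428169, 1600), Add(-1217329, Pow(1164, 2))) = Mul(-3426569, Add(-1217329, 1354896)) = Mul(-3426569, 137567) = -471382817623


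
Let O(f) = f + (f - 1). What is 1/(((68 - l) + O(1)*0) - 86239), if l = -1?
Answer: -1/86170 ≈ -1.1605e-5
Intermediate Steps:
O(f) = -1 + 2*f (O(f) = f + (-1 + f) = -1 + 2*f)
1/(((68 - l) + O(1)*0) - 86239) = 1/(((68 - 1*(-1)) + (-1 + 2*1)*0) - 86239) = 1/(((68 + 1) + (-1 + 2)*0) - 86239) = 1/((69 + 1*0) - 86239) = 1/((69 + 0) - 86239) = 1/(69 - 86239) = 1/(-86170) = -1/86170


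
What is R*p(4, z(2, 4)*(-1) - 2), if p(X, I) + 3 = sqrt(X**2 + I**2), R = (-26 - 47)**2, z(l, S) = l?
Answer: -15987 + 21316*sqrt(2) ≈ 14158.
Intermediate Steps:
R = 5329 (R = (-73)**2 = 5329)
p(X, I) = -3 + sqrt(I**2 + X**2) (p(X, I) = -3 + sqrt(X**2 + I**2) = -3 + sqrt(I**2 + X**2))
R*p(4, z(2, 4)*(-1) - 2) = 5329*(-3 + sqrt((2*(-1) - 2)**2 + 4**2)) = 5329*(-3 + sqrt((-2 - 2)**2 + 16)) = 5329*(-3 + sqrt((-4)**2 + 16)) = 5329*(-3 + sqrt(16 + 16)) = 5329*(-3 + sqrt(32)) = 5329*(-3 + 4*sqrt(2)) = -15987 + 21316*sqrt(2)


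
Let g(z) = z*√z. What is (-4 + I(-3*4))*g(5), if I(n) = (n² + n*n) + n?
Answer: 1360*√5 ≈ 3041.1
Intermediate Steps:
g(z) = z^(3/2)
I(n) = n + 2*n² (I(n) = (n² + n²) + n = 2*n² + n = n + 2*n²)
(-4 + I(-3*4))*g(5) = (-4 + (-3*4)*(1 + 2*(-3*4)))*5^(3/2) = (-4 - 12*(1 + 2*(-12)))*(5*√5) = (-4 - 12*(1 - 24))*(5*√5) = (-4 - 12*(-23))*(5*√5) = (-4 + 276)*(5*√5) = 272*(5*√5) = 1360*√5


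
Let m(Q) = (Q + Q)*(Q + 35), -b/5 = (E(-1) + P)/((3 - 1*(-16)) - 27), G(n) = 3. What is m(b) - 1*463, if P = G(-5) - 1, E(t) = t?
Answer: -13391/32 ≈ -418.47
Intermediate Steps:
P = 2 (P = 3 - 1 = 2)
b = 5/8 (b = -5*(-1 + 2)/((3 - 1*(-16)) - 27) = -5/((3 + 16) - 27) = -5/(19 - 27) = -5/(-8) = -5*(-1)/8 = -5*(-⅛) = 5/8 ≈ 0.62500)
m(Q) = 2*Q*(35 + Q) (m(Q) = (2*Q)*(35 + Q) = 2*Q*(35 + Q))
m(b) - 1*463 = 2*(5/8)*(35 + 5/8) - 1*463 = 2*(5/8)*(285/8) - 463 = 1425/32 - 463 = -13391/32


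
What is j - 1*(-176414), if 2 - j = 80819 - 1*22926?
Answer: 118523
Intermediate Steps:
j = -57891 (j = 2 - (80819 - 1*22926) = 2 - (80819 - 22926) = 2 - 1*57893 = 2 - 57893 = -57891)
j - 1*(-176414) = -57891 - 1*(-176414) = -57891 + 176414 = 118523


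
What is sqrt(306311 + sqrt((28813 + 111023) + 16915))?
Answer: sqrt(306311 + 7*sqrt(3199)) ≈ 553.81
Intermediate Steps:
sqrt(306311 + sqrt((28813 + 111023) + 16915)) = sqrt(306311 + sqrt(139836 + 16915)) = sqrt(306311 + sqrt(156751)) = sqrt(306311 + 7*sqrt(3199))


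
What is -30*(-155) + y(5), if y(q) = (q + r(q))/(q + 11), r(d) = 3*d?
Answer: 18605/4 ≈ 4651.3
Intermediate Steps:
y(q) = 4*q/(11 + q) (y(q) = (q + 3*q)/(q + 11) = (4*q)/(11 + q) = 4*q/(11 + q))
-30*(-155) + y(5) = -30*(-155) + 4*5/(11 + 5) = 4650 + 4*5/16 = 4650 + 4*5*(1/16) = 4650 + 5/4 = 18605/4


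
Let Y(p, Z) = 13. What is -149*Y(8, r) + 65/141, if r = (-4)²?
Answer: -273052/141 ≈ -1936.5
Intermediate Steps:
r = 16
-149*Y(8, r) + 65/141 = -149*13 + 65/141 = -1937 + 65*(1/141) = -1937 + 65/141 = -273052/141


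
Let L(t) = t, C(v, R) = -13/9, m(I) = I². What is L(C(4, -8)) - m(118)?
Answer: -125329/9 ≈ -13925.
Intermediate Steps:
C(v, R) = -13/9 (C(v, R) = -13*⅑ = -13/9)
L(C(4, -8)) - m(118) = -13/9 - 1*118² = -13/9 - 1*13924 = -13/9 - 13924 = -125329/9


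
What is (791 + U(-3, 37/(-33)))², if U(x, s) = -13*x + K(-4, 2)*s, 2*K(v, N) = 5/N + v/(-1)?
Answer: 11898228241/17424 ≈ 6.8286e+5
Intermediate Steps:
K(v, N) = -v/2 + 5/(2*N) (K(v, N) = (5/N + v/(-1))/2 = (5/N + v*(-1))/2 = (5/N - v)/2 = (-v + 5/N)/2 = -v/2 + 5/(2*N))
U(x, s) = -13*x + 13*s/4 (U(x, s) = -13*x + ((½)*(5 - 1*2*(-4))/2)*s = -13*x + ((½)*(½)*(5 + 8))*s = -13*x + ((½)*(½)*13)*s = -13*x + 13*s/4)
(791 + U(-3, 37/(-33)))² = (791 + (-13*(-3) + 13*(37/(-33))/4))² = (791 + (39 + 13*(37*(-1/33))/4))² = (791 + (39 + (13/4)*(-37/33)))² = (791 + (39 - 481/132))² = (791 + 4667/132)² = (109079/132)² = 11898228241/17424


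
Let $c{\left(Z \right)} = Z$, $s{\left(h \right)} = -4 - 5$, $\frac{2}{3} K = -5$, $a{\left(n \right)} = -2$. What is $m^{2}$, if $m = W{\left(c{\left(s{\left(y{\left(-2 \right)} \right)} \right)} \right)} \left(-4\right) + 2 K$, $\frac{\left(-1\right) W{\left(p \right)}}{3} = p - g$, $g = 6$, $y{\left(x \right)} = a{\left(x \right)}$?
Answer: $38025$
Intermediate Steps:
$K = - \frac{15}{2}$ ($K = \frac{3}{2} \left(-5\right) = - \frac{15}{2} \approx -7.5$)
$y{\left(x \right)} = -2$
$s{\left(h \right)} = -9$
$W{\left(p \right)} = 18 - 3 p$ ($W{\left(p \right)} = - 3 \left(p - 6\right) = - 3 \left(-6 + p\right) = 18 - 3 p$)
$m = -195$ ($m = \left(18 - -27\right) \left(-4\right) + 2 \left(- \frac{15}{2}\right) = \left(18 + 27\right) \left(-4\right) - 15 = 45 \left(-4\right) - 15 = -180 - 15 = -195$)
$m^{2} = \left(-195\right)^{2} = 38025$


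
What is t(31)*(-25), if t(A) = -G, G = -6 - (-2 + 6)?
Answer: -250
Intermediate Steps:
G = -10 (G = -6 - 1*4 = -6 - 4 = -10)
t(A) = 10 (t(A) = -1*(-10) = 10)
t(31)*(-25) = 10*(-25) = -250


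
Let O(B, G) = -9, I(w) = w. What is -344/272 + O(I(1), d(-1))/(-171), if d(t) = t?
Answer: -783/646 ≈ -1.2121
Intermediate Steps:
-344/272 + O(I(1), d(-1))/(-171) = -344/272 - 9/(-171) = -344*1/272 - 9*(-1/171) = -43/34 + 1/19 = -783/646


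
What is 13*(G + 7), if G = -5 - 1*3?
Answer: -13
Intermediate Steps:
G = -8 (G = -5 - 3 = -8)
13*(G + 7) = 13*(-8 + 7) = 13*(-1) = -13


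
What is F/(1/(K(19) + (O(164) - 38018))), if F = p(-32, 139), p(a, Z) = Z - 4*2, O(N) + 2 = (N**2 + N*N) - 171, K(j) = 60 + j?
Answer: 2054080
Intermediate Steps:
O(N) = -173 + 2*N**2 (O(N) = -2 + ((N**2 + N*N) - 171) = -2 + ((N**2 + N**2) - 171) = -2 + (2*N**2 - 171) = -2 + (-171 + 2*N**2) = -173 + 2*N**2)
p(a, Z) = -8 + Z (p(a, Z) = Z - 8 = -8 + Z)
F = 131 (F = -8 + 139 = 131)
F/(1/(K(19) + (O(164) - 38018))) = 131/(1/((60 + 19) + ((-173 + 2*164**2) - 38018))) = 131/(1/(79 + ((-173 + 2*26896) - 38018))) = 131/(1/(79 + ((-173 + 53792) - 38018))) = 131/(1/(79 + (53619 - 38018))) = 131/(1/(79 + 15601)) = 131/(1/15680) = 131*15680 = 2054080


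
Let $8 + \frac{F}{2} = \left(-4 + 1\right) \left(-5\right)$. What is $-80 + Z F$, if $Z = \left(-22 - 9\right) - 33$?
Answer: $-976$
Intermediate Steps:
$Z = -64$ ($Z = -31 - 33 = -64$)
$F = 14$ ($F = -16 + 2 \left(-4 + 1\right) \left(-5\right) = -16 + 2 \left(\left(-3\right) \left(-5\right)\right) = -16 + 2 \cdot 15 = -16 + 30 = 14$)
$-80 + Z F = -80 - 896 = -976$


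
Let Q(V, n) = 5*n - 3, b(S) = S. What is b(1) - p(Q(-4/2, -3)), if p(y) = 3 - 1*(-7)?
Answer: -9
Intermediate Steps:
Q(V, n) = -3 + 5*n
p(y) = 10 (p(y) = 3 + 7 = 10)
b(1) - p(Q(-4/2, -3)) = 1 - 1*10 = 1 - 10 = -9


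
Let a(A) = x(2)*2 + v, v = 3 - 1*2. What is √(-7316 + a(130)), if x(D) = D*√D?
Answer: √(-7315 + 4*√2) ≈ 85.495*I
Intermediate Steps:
x(D) = D^(3/2)
v = 1 (v = 3 - 2 = 1)
a(A) = 1 + 4*√2 (a(A) = 2^(3/2)*2 + 1 = (2*√2)*2 + 1 = 4*√2 + 1 = 1 + 4*√2)
√(-7316 + a(130)) = √(-7316 + (1 + 4*√2)) = √(-7315 + 4*√2)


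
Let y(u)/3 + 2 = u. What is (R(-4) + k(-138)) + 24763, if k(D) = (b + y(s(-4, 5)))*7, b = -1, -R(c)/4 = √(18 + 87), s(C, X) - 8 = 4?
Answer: 24966 - 4*√105 ≈ 24925.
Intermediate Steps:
s(C, X) = 12 (s(C, X) = 8 + 4 = 12)
y(u) = -6 + 3*u
R(c) = -4*√105 (R(c) = -4*√(18 + 87) = -4*√105)
k(D) = 203 (k(D) = (-1 + (-6 + 3*12))*7 = (-1 + (-6 + 36))*7 = (-1 + 30)*7 = 29*7 = 203)
(R(-4) + k(-138)) + 24763 = (-4*√105 + 203) + 24763 = (203 - 4*√105) + 24763 = 24966 - 4*√105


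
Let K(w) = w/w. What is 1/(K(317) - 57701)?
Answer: -1/57700 ≈ -1.7331e-5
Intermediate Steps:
K(w) = 1
1/(K(317) - 57701) = 1/(1 - 57701) = 1/(-57700) = -1/57700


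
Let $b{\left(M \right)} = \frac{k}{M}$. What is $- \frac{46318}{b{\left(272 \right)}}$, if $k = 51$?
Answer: $- \frac{741088}{3} \approx -2.4703 \cdot 10^{5}$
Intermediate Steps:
$b{\left(M \right)} = \frac{51}{M}$
$- \frac{46318}{b{\left(272 \right)}} = - \frac{46318}{51 \cdot \frac{1}{272}} = - \frac{46318}{\frac{3}{16}} = \left(-46318\right) \frac{16}{3} = - \frac{741088}{3}$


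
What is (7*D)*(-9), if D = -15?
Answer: 945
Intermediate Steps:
(7*D)*(-9) = (7*(-15))*(-9) = -105*(-9) = 945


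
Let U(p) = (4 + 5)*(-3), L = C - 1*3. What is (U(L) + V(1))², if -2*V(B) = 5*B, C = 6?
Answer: 3481/4 ≈ 870.25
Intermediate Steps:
V(B) = -5*B/2
L = 3 (L = 6 - 1*3 = 6 - 3 = 3)
U(p) = -27 (U(p) = 9*(-3) = -27)
(U(L) + V(1))² = (-27 - 5/2*1)² = (-27 - 5/2)² = (-59/2)² = 3481/4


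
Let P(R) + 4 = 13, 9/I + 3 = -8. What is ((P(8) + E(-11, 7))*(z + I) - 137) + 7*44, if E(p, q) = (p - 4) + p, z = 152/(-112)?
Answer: 32029/154 ≈ 207.98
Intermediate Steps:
I = -9/11 (I = 9/(-3 - 8) = 9/(-11) = 9*(-1/11) = -9/11 ≈ -0.81818)
P(R) = 9 (P(R) = -4 + 13 = 9)
z = -19/14 (z = 152*(-1/112) = -19/14 ≈ -1.3571)
E(p, q) = -4 + 2*p (E(p, q) = (-4 + p) + p = -4 + 2*p)
((P(8) + E(-11, 7))*(z + I) - 137) + 7*44 = ((9 + (-4 + 2*(-11)))*(-19/14 - 9/11) - 137) + 7*44 = ((9 + (-4 - 22))*(-335/154) - 137) + 308 = ((9 - 26)*(-335/154) - 137) + 308 = (-17*(-335/154) - 137) + 308 = (5695/154 - 137) + 308 = -15403/154 + 308 = 32029/154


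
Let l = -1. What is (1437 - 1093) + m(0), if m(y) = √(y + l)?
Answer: 344 + I ≈ 344.0 + 1.0*I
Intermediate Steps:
m(y) = √(-1 + y) (m(y) = √(y - 1) = √(-1 + y))
(1437 - 1093) + m(0) = (1437 - 1093) + √(-1 + 0) = 344 + √(-1) = 344 + I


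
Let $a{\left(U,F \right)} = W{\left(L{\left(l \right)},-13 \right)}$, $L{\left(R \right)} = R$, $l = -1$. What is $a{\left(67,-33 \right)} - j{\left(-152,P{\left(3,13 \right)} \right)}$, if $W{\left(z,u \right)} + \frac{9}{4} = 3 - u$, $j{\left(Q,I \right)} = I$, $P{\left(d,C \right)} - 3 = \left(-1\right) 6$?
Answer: $\frac{67}{4} \approx 16.75$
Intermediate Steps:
$P{\left(d,C \right)} = -3$ ($P{\left(d,C \right)} = 3 - 6 = -3$)
$W{\left(z,u \right)} = \frac{3}{4} - u$ ($W{\left(z,u \right)} = - \frac{9}{4} - \left(-3 + u\right) = \frac{3}{4} - u$)
$a{\left(U,F \right)} = \frac{55}{4}$ ($a{\left(U,F \right)} = \frac{3}{4} - -13 = \frac{3}{4} + 13 = \frac{55}{4}$)
$a{\left(67,-33 \right)} - j{\left(-152,P{\left(3,13 \right)} \right)} = \frac{55}{4} - -3 = \frac{55}{4} + 3 = \frac{67}{4}$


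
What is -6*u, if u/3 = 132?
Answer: -2376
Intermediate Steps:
u = 396 (u = 3*132 = 396)
-6*u = -6*396 = -2376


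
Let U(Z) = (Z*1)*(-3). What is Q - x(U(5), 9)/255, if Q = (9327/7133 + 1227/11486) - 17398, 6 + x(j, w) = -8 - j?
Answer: -363450551681443/20892057690 ≈ -17397.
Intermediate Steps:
U(Z) = -3*Z (U(Z) = Z*(-3) = -3*Z)
x(j, w) = -14 - j (x(j, w) = -6 + (-8 - j) = -14 - j)
Q = -1425295959811/81929638 (Q = (9327*(1/7133) + 1227*(1/11486)) - 17398 = (9327/7133 + 1227/11486) - 17398 = 115882113/81929638 - 17398 = -1425295959811/81929638 ≈ -17397.)
Q - x(U(5), 9)/255 = -1425295959811/81929638 - (-14 - (-3)*5)/255 = -1425295959811/81929638 - (-14 - 1*(-15))/255 = -1425295959811/81929638 - (-14 + 15)/255 = -1425295959811/81929638 - 1/255 = -363450551681443/20892057690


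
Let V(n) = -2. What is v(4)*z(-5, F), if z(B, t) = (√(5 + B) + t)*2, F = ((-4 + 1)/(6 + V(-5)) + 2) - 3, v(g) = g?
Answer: -14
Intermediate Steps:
F = -7/4 (F = ((-4 + 1)/(6 - 2) + 2) - 3 = (-3/4 + 2) - 3 = (-3*¼ + 2) - 3 = (-¾ + 2) - 3 = 5/4 - 3 = -7/4 ≈ -1.7500)
z(B, t) = 2*t + 2*√(5 + B) (z(B, t) = (t + √(5 + B))*2 = 2*t + 2*√(5 + B))
v(4)*z(-5, F) = 4*(2*(-7/4) + 2*√(5 - 5)) = 4*(-7/2 + 2*√0) = 4*(-7/2 + 2*0) = 4*(-7/2 + 0) = 4*(-7/2) = -14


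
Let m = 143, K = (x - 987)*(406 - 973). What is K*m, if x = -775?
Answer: 142864722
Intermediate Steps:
K = 999054 (K = (-775 - 987)*(406 - 973) = -1762*(-567) = 999054)
K*m = 999054*143 = 142864722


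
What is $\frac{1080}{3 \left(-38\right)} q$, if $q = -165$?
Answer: $\frac{29700}{19} \approx 1563.2$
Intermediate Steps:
$\frac{1080}{3 \left(-38\right)} q = \frac{1080}{3 \left(-38\right)} \left(-165\right) = \frac{1080}{-114} \left(-165\right) = 1080 \left(- \frac{1}{114}\right) \left(-165\right) = \left(- \frac{180}{19}\right) \left(-165\right) = \frac{29700}{19}$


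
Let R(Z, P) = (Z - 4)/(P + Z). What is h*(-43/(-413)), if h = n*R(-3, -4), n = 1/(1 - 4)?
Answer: -43/1239 ≈ -0.034705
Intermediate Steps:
R(Z, P) = (-4 + Z)/(P + Z)
n = -1/3 (n = 1/(-3) = -1/3 ≈ -0.33333)
h = -1/3 (h = -(-4 - 3)/(3*(-4 - 3)) = -(-7)/(3*(-7)) = -(-1)*(-7)/21 = -1/3*1 = -1/3 ≈ -0.33333)
h*(-43/(-413)) = -(-43)/(3*(-413)) = -(-43)*(-1)/(3*413) = -1/3*43/413 = -43/1239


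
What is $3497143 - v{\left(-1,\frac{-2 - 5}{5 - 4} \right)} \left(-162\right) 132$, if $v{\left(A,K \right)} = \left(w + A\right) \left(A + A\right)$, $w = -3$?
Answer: $3668215$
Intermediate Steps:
$v{\left(A,K \right)} = 2 A \left(-3 + A\right)$ ($v{\left(A,K \right)} = \left(-3 + A\right) \left(A + A\right) = \left(-3 + A\right) 2 A = 2 A \left(-3 + A\right)$)
$3497143 - v{\left(-1,\frac{-2 - 5}{5 - 4} \right)} \left(-162\right) 132 = 3497143 - 2 \left(-1\right) \left(-3 - 1\right) \left(-162\right) 132 = 3497143 - 2 \left(-1\right) \left(-4\right) \left(-162\right) 132 = 3497143 - 8 \left(-162\right) 132 = 3497143 - \left(-1296\right) 132 = 3497143 - -171072 = 3497143 + 171072 = 3668215$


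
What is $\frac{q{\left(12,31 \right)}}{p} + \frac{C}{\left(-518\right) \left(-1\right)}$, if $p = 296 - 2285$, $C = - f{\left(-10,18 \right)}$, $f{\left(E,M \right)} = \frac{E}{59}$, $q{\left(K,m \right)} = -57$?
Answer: $\frac{293654}{10131303} \approx 0.028985$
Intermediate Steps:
$f{\left(E,M \right)} = \frac{E}{59}$ ($f{\left(E,M \right)} = E \frac{1}{59} = \frac{E}{59}$)
$C = \frac{10}{59}$ ($C = - \frac{-10}{59} = \left(-1\right) \left(- \frac{10}{59}\right) = \frac{10}{59} \approx 0.16949$)
$p = -1989$
$\frac{q{\left(12,31 \right)}}{p} + \frac{C}{\left(-518\right) \left(-1\right)} = - \frac{57}{-1989} + \frac{10}{59 \left(\left(-518\right) \left(-1\right)\right)} = \left(-57\right) \left(- \frac{1}{1989}\right) + \frac{10}{59 \cdot 518} = \frac{19}{663} + \frac{10}{59} \cdot \frac{1}{518} = \frac{19}{663} + \frac{5}{15281} = \frac{293654}{10131303}$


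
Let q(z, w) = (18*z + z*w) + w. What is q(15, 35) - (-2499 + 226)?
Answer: 3103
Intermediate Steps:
q(z, w) = w + 18*z + w*z (q(z, w) = (18*z + w*z) + w = w + 18*z + w*z)
q(15, 35) - (-2499 + 226) = (35 + 18*15 + 35*15) - (-2499 + 226) = (35 + 270 + 525) - 1*(-2273) = 830 + 2273 = 3103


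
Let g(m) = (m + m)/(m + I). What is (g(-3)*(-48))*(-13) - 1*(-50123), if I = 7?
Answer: 49187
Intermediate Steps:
g(m) = 2*m/(7 + m) (g(m) = (m + m)/(m + 7) = (2*m)/(7 + m) = 2*m/(7 + m))
(g(-3)*(-48))*(-13) - 1*(-50123) = ((2*(-3)/(7 - 3))*(-48))*(-13) - 1*(-50123) = ((2*(-3)/4)*(-48))*(-13) + 50123 = ((2*(-3)*(1/4))*(-48))*(-13) + 50123 = -3/2*(-48)*(-13) + 50123 = 72*(-13) + 50123 = -936 + 50123 = 49187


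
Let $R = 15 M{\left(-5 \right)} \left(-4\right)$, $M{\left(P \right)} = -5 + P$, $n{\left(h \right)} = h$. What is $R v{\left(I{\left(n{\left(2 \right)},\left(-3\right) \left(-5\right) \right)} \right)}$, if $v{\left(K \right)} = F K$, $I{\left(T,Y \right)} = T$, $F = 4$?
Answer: $4800$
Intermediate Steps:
$v{\left(K \right)} = 4 K$
$R = 600$ ($R = 15 \left(-5 - 5\right) \left(-4\right) = 15 \left(-10\right) \left(-4\right) = \left(-150\right) \left(-4\right) = 600$)
$R v{\left(I{\left(n{\left(2 \right)},\left(-3\right) \left(-5\right) \right)} \right)} = 600 \cdot 4 \cdot 2 = 600 \cdot 8 = 4800$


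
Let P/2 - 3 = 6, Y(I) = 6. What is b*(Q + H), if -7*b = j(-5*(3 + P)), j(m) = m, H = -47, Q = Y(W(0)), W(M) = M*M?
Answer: -615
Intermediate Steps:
W(M) = M²
P = 18 (P = 6 + 2*6 = 6 + 12 = 18)
Q = 6
b = 15 (b = -(-5)*(3 + 18)/7 = -(-5)*21/7 = -⅐*(-105) = 15)
b*(Q + H) = 15*(6 - 47) = 15*(-41) = -615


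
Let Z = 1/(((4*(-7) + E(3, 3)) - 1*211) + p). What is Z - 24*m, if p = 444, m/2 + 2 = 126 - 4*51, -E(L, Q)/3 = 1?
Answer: 775681/202 ≈ 3840.0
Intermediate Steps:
E(L, Q) = -3 (E(L, Q) = -3*1 = -3)
m = -160 (m = -4 + 2*(126 - 4*51) = -4 + 2*(126 - 1*204) = -4 + 2*(126 - 204) = -4 + 2*(-78) = -4 - 156 = -160)
Z = 1/202 (Z = 1/(((4*(-7) - 3) - 1*211) + 444) = 1/(((-28 - 3) - 211) + 444) = 1/((-31 - 211) + 444) = 1/(-242 + 444) = 1/202 ≈ 0.0049505)
Z - 24*m = 1/202 - 24*(-160) = 1/202 + 3840 = 775681/202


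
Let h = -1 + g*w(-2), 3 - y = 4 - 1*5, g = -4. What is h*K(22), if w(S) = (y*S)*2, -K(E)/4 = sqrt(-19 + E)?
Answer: -252*sqrt(3) ≈ -436.48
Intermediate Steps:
y = 4 (y = 3 - (4 - 1*5) = 3 - (4 - 5) = 3 - 1*(-1) = 3 + 1 = 4)
K(E) = -4*sqrt(-19 + E)
w(S) = 8*S (w(S) = (4*S)*2 = 8*S)
h = 63 (h = -1 - 32*(-2) = -1 - 4*(-16) = -1 + 64 = 63)
h*K(22) = 63*(-4*sqrt(-19 + 22)) = 63*(-4*sqrt(3)) = -252*sqrt(3)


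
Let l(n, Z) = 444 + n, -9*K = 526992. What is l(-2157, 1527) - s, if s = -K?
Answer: -180803/3 ≈ -60268.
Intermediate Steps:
K = -175664/3 (K = -⅑*526992 = -175664/3 ≈ -58555.)
s = 175664/3 (s = -1*(-175664/3) = 175664/3 ≈ 58555.)
l(-2157, 1527) - s = (444 - 2157) - 1*175664/3 = -1713 - 175664/3 = -180803/3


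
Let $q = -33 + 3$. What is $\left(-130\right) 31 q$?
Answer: $120900$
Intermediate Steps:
$q = -30$
$\left(-130\right) 31 q = \left(-130\right) 31 \left(-30\right) = \left(-4030\right) \left(-30\right) = 120900$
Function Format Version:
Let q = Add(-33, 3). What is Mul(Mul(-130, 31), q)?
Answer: 120900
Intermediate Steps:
q = -30
Mul(Mul(-130, 31), q) = Mul(Mul(-130, 31), -30) = Mul(-4030, -30) = 120900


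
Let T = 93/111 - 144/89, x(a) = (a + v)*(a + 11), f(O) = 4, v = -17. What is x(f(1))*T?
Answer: 500955/3293 ≈ 152.13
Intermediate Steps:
x(a) = (-17 + a)*(11 + a) (x(a) = (a - 17)*(a + 11) = (-17 + a)*(11 + a))
T = -2569/3293 (T = 93*(1/111) - 144*1/89 = 31/37 - 144/89 = -2569/3293 ≈ -0.78014)
x(f(1))*T = (-187 + 4**2 - 6*4)*(-2569/3293) = (-187 + 16 - 24)*(-2569/3293) = -195*(-2569/3293) = 500955/3293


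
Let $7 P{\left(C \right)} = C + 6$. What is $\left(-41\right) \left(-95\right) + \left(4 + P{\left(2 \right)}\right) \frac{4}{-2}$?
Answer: $\frac{27193}{7} \approx 3884.7$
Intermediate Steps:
$P{\left(C \right)} = \frac{6}{7} + \frac{C}{7}$ ($P{\left(C \right)} = \frac{C + 6}{7} = \frac{6 + C}{7} = \frac{6}{7} + \frac{C}{7}$)
$\left(-41\right) \left(-95\right) + \left(4 + P{\left(2 \right)}\right) \frac{4}{-2} = \left(-41\right) \left(-95\right) + \left(4 + \left(\frac{6}{7} + \frac{1}{7} \cdot 2\right)\right) \frac{4}{-2} = 3895 + \left(4 + \left(\frac{6}{7} + \frac{2}{7}\right)\right) 4 \left(- \frac{1}{2}\right) = 3895 + \left(4 + \frac{8}{7}\right) \left(-2\right) = 3895 + \frac{36}{7} \left(-2\right) = 3895 - \frac{72}{7} = \frac{27193}{7}$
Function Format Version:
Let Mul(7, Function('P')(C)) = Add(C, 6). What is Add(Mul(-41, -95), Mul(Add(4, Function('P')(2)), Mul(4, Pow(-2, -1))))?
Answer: Rational(27193, 7) ≈ 3884.7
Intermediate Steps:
Function('P')(C) = Add(Rational(6, 7), Mul(Rational(1, 7), C)) (Function('P')(C) = Mul(Rational(1, 7), Add(C, 6)) = Mul(Rational(1, 7), Add(6, C)) = Add(Rational(6, 7), Mul(Rational(1, 7), C)))
Add(Mul(-41, -95), Mul(Add(4, Function('P')(2)), Mul(4, Pow(-2, -1)))) = Add(Mul(-41, -95), Mul(Add(4, Add(Rational(6, 7), Mul(Rational(1, 7), 2))), Mul(4, Pow(-2, -1)))) = Add(3895, Mul(Add(4, Add(Rational(6, 7), Rational(2, 7))), Mul(4, Rational(-1, 2)))) = Add(3895, Mul(Add(4, Rational(8, 7)), -2)) = Add(3895, Mul(Rational(36, 7), -2)) = Add(3895, Rational(-72, 7)) = Rational(27193, 7)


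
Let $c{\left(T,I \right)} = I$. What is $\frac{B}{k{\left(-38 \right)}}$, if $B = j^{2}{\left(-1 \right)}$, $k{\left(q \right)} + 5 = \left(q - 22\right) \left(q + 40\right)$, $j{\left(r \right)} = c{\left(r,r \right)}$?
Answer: $- \frac{1}{125} \approx -0.008$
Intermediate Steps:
$j{\left(r \right)} = r$
$k{\left(q \right)} = -5 + \left(-22 + q\right) \left(40 + q\right)$ ($k{\left(q \right)} = -5 + \left(q - 22\right) \left(q + 40\right) = -5 + \left(-22 + q\right) \left(40 + q\right)$)
$B = 1$ ($B = \left(-1\right)^{2} = 1$)
$\frac{B}{k{\left(-38 \right)}} = 1 \frac{1}{-885 + \left(-38\right)^{2} + 18 \left(-38\right)} = 1 \frac{1}{-885 + 1444 - 684} = 1 \frac{1}{-125} = 1 \left(- \frac{1}{125}\right) = - \frac{1}{125}$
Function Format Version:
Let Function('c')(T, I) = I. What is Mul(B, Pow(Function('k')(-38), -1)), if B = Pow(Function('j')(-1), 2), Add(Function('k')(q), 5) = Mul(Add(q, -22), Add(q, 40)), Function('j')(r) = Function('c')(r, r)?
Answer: Rational(-1, 125) ≈ -0.0080000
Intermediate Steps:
Function('j')(r) = r
Function('k')(q) = Add(-5, Mul(Add(-22, q), Add(40, q))) (Function('k')(q) = Add(-5, Mul(Add(q, -22), Add(q, 40))) = Add(-5, Mul(Add(-22, q), Add(40, q))))
B = 1 (B = Pow(-1, 2) = 1)
Mul(B, Pow(Function('k')(-38), -1)) = Mul(1, Pow(Add(-885, Pow(-38, 2), Mul(18, -38)), -1)) = Mul(1, Pow(Add(-885, 1444, -684), -1)) = Mul(1, Pow(-125, -1)) = Mul(1, Rational(-1, 125)) = Rational(-1, 125)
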